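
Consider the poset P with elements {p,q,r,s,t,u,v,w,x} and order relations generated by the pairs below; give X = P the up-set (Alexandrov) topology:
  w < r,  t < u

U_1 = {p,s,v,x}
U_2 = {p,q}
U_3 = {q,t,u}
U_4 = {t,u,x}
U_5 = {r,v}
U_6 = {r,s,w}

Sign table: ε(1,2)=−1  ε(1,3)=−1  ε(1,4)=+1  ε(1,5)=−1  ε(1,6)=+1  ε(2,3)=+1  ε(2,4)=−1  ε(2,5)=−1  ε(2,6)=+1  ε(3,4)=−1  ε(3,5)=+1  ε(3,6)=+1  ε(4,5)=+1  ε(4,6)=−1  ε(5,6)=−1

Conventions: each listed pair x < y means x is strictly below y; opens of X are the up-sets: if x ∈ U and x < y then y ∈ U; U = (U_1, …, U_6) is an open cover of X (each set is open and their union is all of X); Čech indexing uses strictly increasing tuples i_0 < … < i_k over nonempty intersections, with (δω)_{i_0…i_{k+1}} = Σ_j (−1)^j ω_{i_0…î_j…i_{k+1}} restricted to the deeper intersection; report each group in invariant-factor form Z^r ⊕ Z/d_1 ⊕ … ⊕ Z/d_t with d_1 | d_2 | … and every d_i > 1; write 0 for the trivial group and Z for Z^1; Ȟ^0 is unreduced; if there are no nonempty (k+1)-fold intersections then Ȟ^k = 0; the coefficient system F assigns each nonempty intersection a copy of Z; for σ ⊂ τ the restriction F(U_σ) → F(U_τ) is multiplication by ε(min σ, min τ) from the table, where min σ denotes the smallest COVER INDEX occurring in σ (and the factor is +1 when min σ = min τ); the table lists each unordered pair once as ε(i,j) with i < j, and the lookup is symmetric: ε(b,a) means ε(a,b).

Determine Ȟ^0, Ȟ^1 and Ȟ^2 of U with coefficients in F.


intersection data:
  U12={p} U14={x} U15={v} U16={s} U23={q} U34={t,u} U56={r}
C dims 6,7; δ0: rk 5, SNF 1^5
Ȟ^0 = (6 − 5) − 0 = 1, so Ȟ^0 ≅ Z
Ȟ^1 = (7 − 0) − 5 = 2, so Ȟ^1 ≅ Z^2
Ȟ^2 = (0 − 0) − 0 = 0, so Ȟ^2 ≅ 0

Ȟ^0(U;F) ≅ Z, Ȟ^1(U;F) ≅ Z^2 and Ȟ^2(U;F) ≅ 0


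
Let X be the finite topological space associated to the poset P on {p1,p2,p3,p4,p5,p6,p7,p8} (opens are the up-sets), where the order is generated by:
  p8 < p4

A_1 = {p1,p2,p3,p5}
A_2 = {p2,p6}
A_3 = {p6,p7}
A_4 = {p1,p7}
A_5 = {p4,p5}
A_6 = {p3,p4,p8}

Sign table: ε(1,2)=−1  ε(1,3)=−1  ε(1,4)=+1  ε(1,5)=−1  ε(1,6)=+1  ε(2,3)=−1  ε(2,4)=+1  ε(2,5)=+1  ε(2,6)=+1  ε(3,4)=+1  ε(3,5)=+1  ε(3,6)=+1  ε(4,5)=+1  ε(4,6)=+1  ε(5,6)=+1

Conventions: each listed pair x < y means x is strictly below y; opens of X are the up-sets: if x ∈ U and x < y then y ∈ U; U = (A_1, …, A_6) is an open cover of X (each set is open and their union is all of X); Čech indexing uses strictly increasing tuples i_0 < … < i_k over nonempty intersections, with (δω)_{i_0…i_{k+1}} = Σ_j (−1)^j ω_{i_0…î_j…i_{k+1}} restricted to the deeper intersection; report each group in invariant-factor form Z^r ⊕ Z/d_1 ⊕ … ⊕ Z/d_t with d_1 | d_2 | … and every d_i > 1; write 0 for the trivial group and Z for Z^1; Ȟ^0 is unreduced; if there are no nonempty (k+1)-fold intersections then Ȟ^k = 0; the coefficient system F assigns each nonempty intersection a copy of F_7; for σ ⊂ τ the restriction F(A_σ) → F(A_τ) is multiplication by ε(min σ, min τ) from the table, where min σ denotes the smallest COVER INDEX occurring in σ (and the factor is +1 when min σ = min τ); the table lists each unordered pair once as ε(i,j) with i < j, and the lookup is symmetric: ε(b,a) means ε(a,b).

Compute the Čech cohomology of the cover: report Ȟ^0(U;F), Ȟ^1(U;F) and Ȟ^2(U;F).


Ȟ^0 ≅ 0, Ȟ^1 ≅ Z/7, Ȟ^2 ≅ 0

nerve of the cover:
  A12={p2} A14={p1} A15={p5} A16={p3} A23={p6} A34={p7} A56={p4}
C dims 6,7; δ0: rk_F7 6
Ȟ^0 = (6 − 6) − 0 = 0, so Ȟ^0 ≅ 0
Ȟ^1 = (7 − 0) − 6 = 1, so Ȟ^1 ≅ Z/7
Ȟ^2 = (0 − 0) − 0 = 0, so Ȟ^2 ≅ 0


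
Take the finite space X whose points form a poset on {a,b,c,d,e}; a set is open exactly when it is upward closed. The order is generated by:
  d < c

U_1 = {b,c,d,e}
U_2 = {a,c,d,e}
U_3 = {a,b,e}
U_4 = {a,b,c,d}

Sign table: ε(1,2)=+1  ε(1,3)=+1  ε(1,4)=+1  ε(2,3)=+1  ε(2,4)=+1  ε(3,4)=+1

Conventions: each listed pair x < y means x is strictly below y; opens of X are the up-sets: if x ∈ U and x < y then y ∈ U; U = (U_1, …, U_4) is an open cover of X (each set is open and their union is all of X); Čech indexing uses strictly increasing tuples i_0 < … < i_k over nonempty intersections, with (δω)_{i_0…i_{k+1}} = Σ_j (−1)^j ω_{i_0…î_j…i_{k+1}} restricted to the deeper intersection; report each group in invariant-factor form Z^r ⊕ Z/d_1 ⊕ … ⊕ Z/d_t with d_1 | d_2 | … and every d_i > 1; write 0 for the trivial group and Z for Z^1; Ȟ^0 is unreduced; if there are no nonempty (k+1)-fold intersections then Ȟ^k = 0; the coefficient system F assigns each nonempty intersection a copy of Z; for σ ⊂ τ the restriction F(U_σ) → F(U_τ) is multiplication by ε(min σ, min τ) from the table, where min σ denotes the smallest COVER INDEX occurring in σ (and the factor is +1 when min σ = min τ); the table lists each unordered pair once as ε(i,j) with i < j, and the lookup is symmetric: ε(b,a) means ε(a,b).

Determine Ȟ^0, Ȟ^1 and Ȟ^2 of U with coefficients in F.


Ȟ^0 = Z,  Ȟ^1 = 0,  Ȟ^2 = Z

nerve simplices:
  U12={c,d,e} U13={b,e} U14={b,c,d} U23={a,e} U24={a,c,d} U34={a,b}
  U123={e} U124={c,d} U134={b} U234={a}
C dims 4,6,4; δ0: rk 3, SNF 1^3; δ1: rk 3, SNF 1^3
degree 0: 4−3−0 = 1 → Ȟ^0 ≅ Z
degree 1: 6−3−3 = 0 → Ȟ^1 ≅ 0
degree 2: 4−0−3 = 1 → Ȟ^2 ≅ Z


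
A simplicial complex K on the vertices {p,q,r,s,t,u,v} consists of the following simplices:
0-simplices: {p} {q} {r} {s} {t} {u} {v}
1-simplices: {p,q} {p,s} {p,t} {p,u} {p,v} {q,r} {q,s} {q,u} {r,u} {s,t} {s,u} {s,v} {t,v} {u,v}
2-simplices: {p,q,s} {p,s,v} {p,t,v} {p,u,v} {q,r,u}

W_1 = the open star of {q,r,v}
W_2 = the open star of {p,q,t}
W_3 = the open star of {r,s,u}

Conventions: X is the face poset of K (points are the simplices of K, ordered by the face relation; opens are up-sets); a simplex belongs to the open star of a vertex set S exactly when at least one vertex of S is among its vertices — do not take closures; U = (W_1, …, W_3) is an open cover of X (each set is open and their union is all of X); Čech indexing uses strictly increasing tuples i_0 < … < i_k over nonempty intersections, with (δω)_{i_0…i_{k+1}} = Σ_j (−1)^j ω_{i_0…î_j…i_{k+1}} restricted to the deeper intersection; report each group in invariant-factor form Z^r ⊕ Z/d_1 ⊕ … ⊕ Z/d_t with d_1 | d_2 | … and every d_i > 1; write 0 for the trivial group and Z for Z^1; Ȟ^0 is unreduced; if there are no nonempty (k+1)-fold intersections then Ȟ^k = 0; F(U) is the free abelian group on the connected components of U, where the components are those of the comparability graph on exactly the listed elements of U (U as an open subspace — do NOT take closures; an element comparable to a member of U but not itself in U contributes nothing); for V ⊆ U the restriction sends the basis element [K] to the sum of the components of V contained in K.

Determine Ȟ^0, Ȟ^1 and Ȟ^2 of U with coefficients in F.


Ȟ^0 = Z; Ȟ^1 = Z^3; Ȟ^2 = 0

nerve simplices:
  W1={{q},{r},{v},{p,q},{p,v},{q,r},{q,s},{q,u},{r,u},{s,v},{t,v},{u,v},{p,q,s},{p,s,v},{p,t,v},{p,u,v},{q,r,u}} W2={{p},{q},{t},{p,q},{p,s},{p,t},{p,u},{p,v},{q,r},{q,s},{q,u},{s,t},{t,v},{p,q,s},{p,s,v},{p,t,v},{p,u,v},{q,r,u}} W3={{r},{s},{u},{p,s},{p,u},{q,r},{q,s},{q,u},{r,u},{s,t},{s,u},{s,v},{u,v},{p,q,s},{p,s,v},{p,u,v},{q,r,u}}
  W12={{q},{p,q},{p,v},{q,r},{q,s},{q,u},{t,v},{p,q,s},{p,s,v},{p,t,v},{p,u,v},{q,r,u}} W13={{r},{q,r},{q,s},{q,u},{r,u},{s,v},{u,v},{p,q,s},{p,s,v},{p,u,v},{q,r,u}} W23={{p,s},{p,u},{q,r},{q,s},{q,u},{s,t},{p,q,s},{p,s,v},{p,u,v},{q,r,u}}
  W123={{q,r},{q,s},{q,u},{p,q,s},{p,s,v},{p,u,v},{q,r,u}}
components per intersection:
  W1: {{q},{r},{p,q},{q,r},{q,s},{q,u},{r,u},{p,q,s},{q,r,u}} {{v},{p,v},{s,v},{t,v},{u,v},{p,s,v},{p,t,v},{p,u,v}}
  W2: {{p},{q},{t},{p,q},{p,s},{p,t},{p,u},{p,v},{q,r},{q,s},{q,u},{s,t},{t,v},{p,q,s},{p,s,v},{p,t,v},{p,u,v},{q,r,u}}
  W3: {{r},{s},{u},{p,s},{p,u},{q,r},{q,s},{q,u},{r,u},{s,t},{s,u},{s,v},{u,v},{p,q,s},{p,s,v},{p,u,v},{q,r,u}}
  W12: {{q},{p,q},{q,r},{q,s},{q,u},{p,q,s},{q,r,u}} {{p,v},{t,v},{p,s,v},{p,t,v},{p,u,v}}
  W13: {{r},{q,r},{q,u},{r,u},{q,r,u}} {{q,s},{p,q,s}} {{s,v},{p,s,v}} {{u,v},{p,u,v}}
  W23: {{p,s},{q,s},{p,q,s},{p,s,v}} {{p,u},{p,u,v}} {{q,r},{q,u},{q,r,u}} {{s,t}}
  W123: {{q,r},{q,u},{q,r,u}} {{q,s},{p,q,s}} {{p,s,v}} {{p,u,v}}
C dims 4,10,4; δ0: rk 3, SNF 1^3; δ1: rk 4, SNF 1^4
degree 0: 4−3−0 = 1 → Ȟ^0 ≅ Z
degree 1: 10−4−3 = 3 → Ȟ^1 ≅ Z^3
degree 2: 4−0−4 = 0 → Ȟ^2 ≅ 0


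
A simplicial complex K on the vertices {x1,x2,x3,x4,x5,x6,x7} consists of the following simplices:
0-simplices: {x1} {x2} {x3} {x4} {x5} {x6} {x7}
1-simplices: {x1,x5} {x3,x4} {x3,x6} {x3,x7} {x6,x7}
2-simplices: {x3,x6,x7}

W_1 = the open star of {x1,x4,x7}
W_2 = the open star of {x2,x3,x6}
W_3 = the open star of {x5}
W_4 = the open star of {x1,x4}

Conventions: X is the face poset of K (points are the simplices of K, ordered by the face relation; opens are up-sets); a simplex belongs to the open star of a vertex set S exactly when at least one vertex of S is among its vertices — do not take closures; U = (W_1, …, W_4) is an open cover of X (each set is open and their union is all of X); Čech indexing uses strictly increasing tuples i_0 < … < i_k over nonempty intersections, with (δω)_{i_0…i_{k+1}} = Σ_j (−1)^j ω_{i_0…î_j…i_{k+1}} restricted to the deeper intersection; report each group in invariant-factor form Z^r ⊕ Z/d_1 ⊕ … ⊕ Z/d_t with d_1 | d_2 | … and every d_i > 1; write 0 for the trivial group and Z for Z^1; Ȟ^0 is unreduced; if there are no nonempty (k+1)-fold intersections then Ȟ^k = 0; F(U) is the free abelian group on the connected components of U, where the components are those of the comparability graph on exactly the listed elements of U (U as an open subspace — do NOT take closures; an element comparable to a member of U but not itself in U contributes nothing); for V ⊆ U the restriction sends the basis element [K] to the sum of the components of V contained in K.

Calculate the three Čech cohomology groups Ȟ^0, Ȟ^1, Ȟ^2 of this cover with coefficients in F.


Ȟ^0 ≅ Z^3, Ȟ^1 ≅ 0 and Ȟ^2 ≅ 0

nerve simplices:
  W1={{x1},{x4},{x7},{x1,x5},{x3,x4},{x3,x7},{x6,x7},{x3,x6,x7}} W2={{x2},{x3},{x6},{x3,x4},{x3,x6},{x3,x7},{x6,x7},{x3,x6,x7}} W3={{x5},{x1,x5}} W4={{x1},{x4},{x1,x5},{x3,x4}}
  W12={{x3,x4},{x3,x7},{x6,x7},{x3,x6,x7}} W13={{x1,x5}} W14={{x1},{x4},{x1,x5},{x3,x4}} W24={{x3,x4}} W34={{x1,x5}}
  W124={{x3,x4}} W134={{x1,x5}}
components per intersection:
  W1: {{x1},{x1,x5}} {{x4},{x3,x4}} {{x7},{x3,x7},{x6,x7},{x3,x6,x7}}
  W2: {{x2}} {{x3},{x6},{x3,x4},{x3,x6},{x3,x7},{x6,x7},{x3,x6,x7}}
  W3: {{x5},{x1,x5}}
  W4: {{x1},{x1,x5}} {{x4},{x3,x4}}
  W12: {{x3,x4}} {{x3,x7},{x6,x7},{x3,x6,x7}}
  W13: {{x1,x5}}
  W14: {{x1},{x1,x5}} {{x4},{x3,x4}}
  W24: {{x3,x4}}
  W34: {{x1,x5}}
  W124: {{x3,x4}}
  W134: {{x1,x5}}
C dims 8,7,2; δ0: rk 5, SNF 1^5; δ1: rk 2, SNF 1^2
degree 0: 8−5−0 = 3 → Ȟ^0 ≅ Z^3
degree 1: 7−2−5 = 0 → Ȟ^1 ≅ 0
degree 2: 2−0−2 = 0 → Ȟ^2 ≅ 0


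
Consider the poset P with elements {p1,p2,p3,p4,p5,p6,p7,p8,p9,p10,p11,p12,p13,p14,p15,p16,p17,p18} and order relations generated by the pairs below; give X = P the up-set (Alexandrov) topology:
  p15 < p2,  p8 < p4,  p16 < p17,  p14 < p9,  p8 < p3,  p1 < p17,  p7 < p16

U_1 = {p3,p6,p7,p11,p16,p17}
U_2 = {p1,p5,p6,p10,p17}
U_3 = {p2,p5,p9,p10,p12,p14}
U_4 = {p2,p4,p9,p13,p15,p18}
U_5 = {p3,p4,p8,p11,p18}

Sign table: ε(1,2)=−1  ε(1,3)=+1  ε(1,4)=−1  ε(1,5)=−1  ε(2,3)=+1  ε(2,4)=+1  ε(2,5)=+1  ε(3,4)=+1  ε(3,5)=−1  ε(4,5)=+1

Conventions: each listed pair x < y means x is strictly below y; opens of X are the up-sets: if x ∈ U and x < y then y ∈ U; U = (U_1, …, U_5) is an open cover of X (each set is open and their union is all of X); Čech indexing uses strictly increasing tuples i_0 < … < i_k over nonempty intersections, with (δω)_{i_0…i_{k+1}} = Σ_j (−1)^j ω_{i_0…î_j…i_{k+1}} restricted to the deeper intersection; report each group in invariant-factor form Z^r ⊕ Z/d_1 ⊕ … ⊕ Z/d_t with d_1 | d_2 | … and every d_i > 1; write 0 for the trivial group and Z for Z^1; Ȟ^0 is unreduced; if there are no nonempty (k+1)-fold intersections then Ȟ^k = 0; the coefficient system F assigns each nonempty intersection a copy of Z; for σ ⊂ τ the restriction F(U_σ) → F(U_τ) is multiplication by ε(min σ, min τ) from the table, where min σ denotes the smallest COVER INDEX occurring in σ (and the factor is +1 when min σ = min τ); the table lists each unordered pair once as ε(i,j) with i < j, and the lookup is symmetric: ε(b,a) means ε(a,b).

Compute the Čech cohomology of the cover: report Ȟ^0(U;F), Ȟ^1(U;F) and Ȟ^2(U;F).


Ȟ^0 = Z; Ȟ^1 = Z; Ȟ^2 = 0

nerve of the cover:
  U12={p6,p17} U15={p3,p11} U23={p5,p10} U34={p2,p9} U45={p4,p18}
C dims 5,5; δ0: rk 4, SNF 1^4
Ȟ^0 = (5 − 4) − 0 = 1, so Ȟ^0 ≅ Z
Ȟ^1 = (5 − 0) − 4 = 1, so Ȟ^1 ≅ Z
Ȟ^2 = (0 − 0) − 0 = 0, so Ȟ^2 ≅ 0


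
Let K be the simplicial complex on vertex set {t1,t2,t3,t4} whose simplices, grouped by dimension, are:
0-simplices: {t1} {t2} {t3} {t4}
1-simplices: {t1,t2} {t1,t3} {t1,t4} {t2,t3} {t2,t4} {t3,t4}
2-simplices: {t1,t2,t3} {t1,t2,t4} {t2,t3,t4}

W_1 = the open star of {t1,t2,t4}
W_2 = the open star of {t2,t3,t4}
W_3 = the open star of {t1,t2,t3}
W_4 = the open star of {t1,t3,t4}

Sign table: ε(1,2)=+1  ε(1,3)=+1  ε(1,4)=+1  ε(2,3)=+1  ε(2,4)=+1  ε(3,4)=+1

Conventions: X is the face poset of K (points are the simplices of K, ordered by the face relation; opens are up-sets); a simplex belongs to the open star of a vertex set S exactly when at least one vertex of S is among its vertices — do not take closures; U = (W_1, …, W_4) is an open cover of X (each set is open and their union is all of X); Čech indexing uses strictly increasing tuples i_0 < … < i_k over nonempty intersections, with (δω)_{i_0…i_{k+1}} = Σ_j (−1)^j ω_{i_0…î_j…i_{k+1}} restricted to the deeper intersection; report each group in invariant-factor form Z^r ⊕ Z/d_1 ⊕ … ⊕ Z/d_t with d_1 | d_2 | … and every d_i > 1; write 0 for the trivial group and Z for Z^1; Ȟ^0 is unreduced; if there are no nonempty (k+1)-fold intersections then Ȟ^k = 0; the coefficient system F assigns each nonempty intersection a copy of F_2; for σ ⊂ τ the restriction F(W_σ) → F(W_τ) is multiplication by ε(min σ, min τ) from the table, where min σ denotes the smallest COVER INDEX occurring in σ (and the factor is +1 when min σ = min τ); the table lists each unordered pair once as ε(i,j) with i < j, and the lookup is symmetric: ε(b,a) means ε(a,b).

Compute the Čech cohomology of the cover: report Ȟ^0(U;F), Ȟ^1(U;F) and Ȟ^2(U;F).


Ȟ^0 = Z/2; Ȟ^1 = 0; Ȟ^2 = 0

nerve of the cover:
  W1={{t1},{t2},{t4},{t1,t2},{t1,t3},{t1,t4},{t2,t3},{t2,t4},{t3,t4},{t1,t2,t3},{t1,t2,t4},{t2,t3,t4}} W2={{t2},{t3},{t4},{t1,t2},{t1,t3},{t1,t4},{t2,t3},{t2,t4},{t3,t4},{t1,t2,t3},{t1,t2,t4},{t2,t3,t4}} W3={{t1},{t2},{t3},{t1,t2},{t1,t3},{t1,t4},{t2,t3},{t2,t4},{t3,t4},{t1,t2,t3},{t1,t2,t4},{t2,t3,t4}} W4={{t1},{t3},{t4},{t1,t2},{t1,t3},{t1,t4},{t2,t3},{t2,t4},{t3,t4},{t1,t2,t3},{t1,t2,t4},{t2,t3,t4}}
  W12={{t2},{t4},{t1,t2},{t1,t3},{t1,t4},{t2,t3},{t2,t4},{t3,t4},{t1,t2,t3},{t1,t2,t4},{t2,t3,t4}} W13={{t1},{t2},{t1,t2},{t1,t3},{t1,t4},{t2,t3},{t2,t4},{t3,t4},{t1,t2,t3},{t1,t2,t4},{t2,t3,t4}} W14={{t1},{t4},{t1,t2},{t1,t3},{t1,t4},{t2,t3},{t2,t4},{t3,t4},{t1,t2,t3},{t1,t2,t4},{t2,t3,t4}} W23={{t2},{t3},{t1,t2},{t1,t3},{t1,t4},{t2,t3},{t2,t4},{t3,t4},{t1,t2,t3},{t1,t2,t4},{t2,t3,t4}} W24={{t3},{t4},{t1,t2},{t1,t3},{t1,t4},{t2,t3},{t2,t4},{t3,t4},{t1,t2,t3},{t1,t2,t4},{t2,t3,t4}} W34={{t1},{t3},{t1,t2},{t1,t3},{t1,t4},{t2,t3},{t2,t4},{t3,t4},{t1,t2,t3},{t1,t2,t4},{t2,t3,t4}}
  W123={{t2},{t1,t2},{t1,t3},{t1,t4},{t2,t3},{t2,t4},{t3,t4},{t1,t2,t3},{t1,t2,t4},{t2,t3,t4}} W124={{t4},{t1,t2},{t1,t3},{t1,t4},{t2,t3},{t2,t4},{t3,t4},{t1,t2,t3},{t1,t2,t4},{t2,t3,t4}} W134={{t1},{t1,t2},{t1,t3},{t1,t4},{t2,t3},{t2,t4},{t3,t4},{t1,t2,t3},{t1,t2,t4},{t2,t3,t4}} W234={{t3},{t1,t2},{t1,t3},{t1,t4},{t2,t3},{t2,t4},{t3,t4},{t1,t2,t3},{t1,t2,t4},{t2,t3,t4}}
  W1234={{t1,t2},{t1,t3},{t1,t4},{t2,t3},{t2,t4},{t3,t4},{t1,t2,t3},{t1,t2,t4},{t2,t3,t4}}
C dims 4,6,4,1; δ0: rk_F2 3; δ1: rk_F2 3; δ2: rk_F2 1
Ȟ^0 = (4 − 3) − 0 = 1, so Ȟ^0 ≅ Z/2
Ȟ^1 = (6 − 3) − 3 = 0, so Ȟ^1 ≅ 0
Ȟ^2 = (4 − 1) − 3 = 0, so Ȟ^2 ≅ 0


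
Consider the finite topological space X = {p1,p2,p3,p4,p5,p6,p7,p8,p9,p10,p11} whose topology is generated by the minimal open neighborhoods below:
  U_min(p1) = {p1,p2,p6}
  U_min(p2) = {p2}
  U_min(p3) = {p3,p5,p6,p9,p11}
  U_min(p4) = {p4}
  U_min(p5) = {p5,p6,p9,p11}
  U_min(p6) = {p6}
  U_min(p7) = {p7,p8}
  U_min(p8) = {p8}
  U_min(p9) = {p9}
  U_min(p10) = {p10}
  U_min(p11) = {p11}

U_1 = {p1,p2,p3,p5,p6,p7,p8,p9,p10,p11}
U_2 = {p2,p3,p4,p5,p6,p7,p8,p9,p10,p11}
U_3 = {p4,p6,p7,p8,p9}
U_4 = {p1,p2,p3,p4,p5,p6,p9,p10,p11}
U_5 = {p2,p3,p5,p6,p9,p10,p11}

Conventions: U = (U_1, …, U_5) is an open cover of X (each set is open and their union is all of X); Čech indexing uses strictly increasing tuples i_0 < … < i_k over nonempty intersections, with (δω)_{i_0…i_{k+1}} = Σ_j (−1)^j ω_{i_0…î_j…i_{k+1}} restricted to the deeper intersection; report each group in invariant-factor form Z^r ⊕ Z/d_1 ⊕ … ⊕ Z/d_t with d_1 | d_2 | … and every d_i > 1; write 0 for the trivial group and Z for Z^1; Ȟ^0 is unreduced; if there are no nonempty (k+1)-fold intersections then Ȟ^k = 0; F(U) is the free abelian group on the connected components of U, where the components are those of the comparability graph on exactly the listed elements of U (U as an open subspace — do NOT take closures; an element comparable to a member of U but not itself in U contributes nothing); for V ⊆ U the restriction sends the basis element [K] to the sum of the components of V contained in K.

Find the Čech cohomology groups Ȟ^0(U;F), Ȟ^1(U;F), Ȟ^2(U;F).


Ȟ^0 ≅ Z^4, Ȟ^1 ≅ 0 and Ȟ^2 ≅ 0

intersection data:
  U12={p2,p3,p5,p6,p7,p8,p9,p10,p11} U13={p6,p7,p8,p9} U14={p1,p2,p3,p5,p6,p9,p10,p11} U15={p2,p3,p5,p6,p9,p10,p11} U23={p4,p6,p7,p8,p9} U24={p2,p3,p4,p5,p6,p9,p10,p11} U25={p2,p3,p5,p6,p9,p10,p11} U34={p4,p6,p9} U35={p6,p9} U45={p2,p3,p5,p6,p9,p10,p11}
  U123={p6,p7,p8,p9} U124={p2,p3,p5,p6,p9,p10,p11} U125={p2,p3,p5,p6,p9,p10,p11} U134={p6,p9} U135={p6,p9} U145={p2,p3,p5,p6,p9,p10,p11} U234={p4,p6,p9} U235={p6,p9} U245={p2,p3,p5,p6,p9,p10,p11} U345={p6,p9}
  U1234={p6,p9} U1235={p6,p9} U1245={p2,p3,p5,p6,p9,p10,p11} U1345={p6,p9} U2345={p6,p9}
  U12345={p6,p9}
components per intersection:
  U1: {p1,p2,p3,p5,p6,p9,p11} {p7,p8} {p10}
  U2: {p2} {p3,p5,p6,p9,p11} {p4} {p7,p8} {p10}
  U3: {p4} {p6} {p7,p8} {p9}
  U4: {p1,p2,p3,p5,p6,p9,p11} {p4} {p10}
  U5: {p2} {p3,p5,p6,p9,p11} {p10}
  U12: {p2} {p3,p5,p6,p9,p11} {p7,p8} {p10}
  U13: {p6} {p7,p8} {p9}
  U14: {p1,p2,p3,p5,p6,p9,p11} {p10}
  U15: {p2} {p3,p5,p6,p9,p11} {p10}
  U23: {p4} {p6} {p7,p8} {p9}
  U24: {p2} {p3,p5,p6,p9,p11} {p4} {p10}
  U25: {p2} {p3,p5,p6,p9,p11} {p10}
  U34: {p4} {p6} {p9}
  U35: {p6} {p9}
  U45: {p2} {p3,p5,p6,p9,p11} {p10}
  U123: {p6} {p7,p8} {p9}
  U124: {p2} {p3,p5,p6,p9,p11} {p10}
  U125: {p2} {p3,p5,p6,p9,p11} {p10}
  U134: {p6} {p9}
  U135: {p6} {p9}
  U145: {p2} {p3,p5,p6,p9,p11} {p10}
  U234: {p4} {p6} {p9}
  U235: {p6} {p9}
  U245: {p2} {p3,p5,p6,p9,p11} {p10}
  U345: {p6} {p9}
  U1234: {p6} {p9}
  U1235: {p6} {p9}
  U1245: {p2} {p3,p5,p6,p9,p11} {p10}
  U1345: {p6} {p9}
  U2345: {p6} {p9}
  U12345: {p6} {p9}
C dims 18,31,26,11; δ0: rk 14, SNF 1^14; δ1: rk 17, SNF 1^17; δ2: rk 9, SNF 1^9
Ȟ^0 = (18 − 14) − 0 = 4, so Ȟ^0 ≅ Z^4
Ȟ^1 = (31 − 17) − 14 = 0, so Ȟ^1 ≅ 0
Ȟ^2 = (26 − 9) − 17 = 0, so Ȟ^2 ≅ 0


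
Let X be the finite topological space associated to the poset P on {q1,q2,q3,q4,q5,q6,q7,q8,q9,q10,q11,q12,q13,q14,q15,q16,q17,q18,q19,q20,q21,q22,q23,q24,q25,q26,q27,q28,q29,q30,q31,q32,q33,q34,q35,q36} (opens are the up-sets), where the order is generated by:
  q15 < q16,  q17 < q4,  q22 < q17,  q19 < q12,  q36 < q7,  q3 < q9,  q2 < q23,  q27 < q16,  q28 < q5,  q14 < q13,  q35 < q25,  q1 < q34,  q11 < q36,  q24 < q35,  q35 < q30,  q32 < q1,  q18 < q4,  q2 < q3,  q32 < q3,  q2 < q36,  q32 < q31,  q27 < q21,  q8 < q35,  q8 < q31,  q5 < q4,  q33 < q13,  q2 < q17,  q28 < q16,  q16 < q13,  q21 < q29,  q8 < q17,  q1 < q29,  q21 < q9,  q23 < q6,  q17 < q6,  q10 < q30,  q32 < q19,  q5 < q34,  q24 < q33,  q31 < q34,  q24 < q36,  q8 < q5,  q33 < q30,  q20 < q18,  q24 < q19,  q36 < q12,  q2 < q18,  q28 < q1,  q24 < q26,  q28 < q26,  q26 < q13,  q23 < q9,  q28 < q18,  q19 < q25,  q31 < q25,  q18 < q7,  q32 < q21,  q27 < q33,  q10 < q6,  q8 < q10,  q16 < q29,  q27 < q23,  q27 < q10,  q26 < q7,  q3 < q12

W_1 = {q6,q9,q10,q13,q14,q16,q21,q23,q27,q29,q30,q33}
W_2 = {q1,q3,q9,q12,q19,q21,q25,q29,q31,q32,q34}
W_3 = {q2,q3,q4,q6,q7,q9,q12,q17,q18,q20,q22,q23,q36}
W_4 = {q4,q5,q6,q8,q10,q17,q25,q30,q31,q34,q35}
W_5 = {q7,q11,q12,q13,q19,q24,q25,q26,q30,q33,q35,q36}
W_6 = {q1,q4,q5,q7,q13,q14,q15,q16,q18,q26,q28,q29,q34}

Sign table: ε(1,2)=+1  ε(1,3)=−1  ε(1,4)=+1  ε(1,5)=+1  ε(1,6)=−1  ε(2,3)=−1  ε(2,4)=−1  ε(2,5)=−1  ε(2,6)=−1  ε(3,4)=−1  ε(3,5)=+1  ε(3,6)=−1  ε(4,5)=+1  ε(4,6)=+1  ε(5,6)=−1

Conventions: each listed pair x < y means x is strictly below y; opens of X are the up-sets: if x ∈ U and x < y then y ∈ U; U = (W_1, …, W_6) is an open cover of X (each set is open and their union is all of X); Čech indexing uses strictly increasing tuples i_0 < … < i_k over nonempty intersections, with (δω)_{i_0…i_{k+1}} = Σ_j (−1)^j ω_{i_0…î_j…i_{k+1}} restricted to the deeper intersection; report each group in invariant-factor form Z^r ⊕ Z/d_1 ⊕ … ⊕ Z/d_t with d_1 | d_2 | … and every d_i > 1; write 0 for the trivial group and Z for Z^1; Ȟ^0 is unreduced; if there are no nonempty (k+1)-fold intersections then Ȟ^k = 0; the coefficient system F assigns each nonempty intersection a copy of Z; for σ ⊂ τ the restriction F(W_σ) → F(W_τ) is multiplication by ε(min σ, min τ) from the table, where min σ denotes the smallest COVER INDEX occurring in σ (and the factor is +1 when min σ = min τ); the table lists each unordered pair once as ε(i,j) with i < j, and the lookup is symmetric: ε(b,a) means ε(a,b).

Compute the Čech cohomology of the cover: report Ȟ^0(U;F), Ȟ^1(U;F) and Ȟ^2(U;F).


cover nerve:
  W12={q9,q21,q29} W13={q6,q9,q23} W14={q6,q10,q30} W15={q13,q30,q33} W16={q13,q14,q16,q29} W23={q3,q9,q12} W24={q25,q31,q34} W25={q12,q19,q25} W26={q1,q29,q34} W34={q4,q6,q17} W35={q7,q12,q36} W36={q4,q7,q18} W45={q25,q30,q35} W46={q4,q5,q34} W56={q7,q13,q26}
  W123={q9} W126={q29} W134={q6} W145={q30} W156={q13} W235={q12} W245={q25} W246={q34} W346={q4} W356={q7}
C dims 6,15,10; δ0: rk 6, SNF 1^5·2; δ1: rk 9, SNF 1^9
Ȟ^0: (6−6)−0=0 ⇒ 0
Ȟ^1: (15−9)−6=0 plus torsion [2] ⇒ Z/2
Ȟ^2: (10−0)−9=1 ⇒ Z

Ȟ^0 = 0, Ȟ^1 = Z/2, Ȟ^2 = Z


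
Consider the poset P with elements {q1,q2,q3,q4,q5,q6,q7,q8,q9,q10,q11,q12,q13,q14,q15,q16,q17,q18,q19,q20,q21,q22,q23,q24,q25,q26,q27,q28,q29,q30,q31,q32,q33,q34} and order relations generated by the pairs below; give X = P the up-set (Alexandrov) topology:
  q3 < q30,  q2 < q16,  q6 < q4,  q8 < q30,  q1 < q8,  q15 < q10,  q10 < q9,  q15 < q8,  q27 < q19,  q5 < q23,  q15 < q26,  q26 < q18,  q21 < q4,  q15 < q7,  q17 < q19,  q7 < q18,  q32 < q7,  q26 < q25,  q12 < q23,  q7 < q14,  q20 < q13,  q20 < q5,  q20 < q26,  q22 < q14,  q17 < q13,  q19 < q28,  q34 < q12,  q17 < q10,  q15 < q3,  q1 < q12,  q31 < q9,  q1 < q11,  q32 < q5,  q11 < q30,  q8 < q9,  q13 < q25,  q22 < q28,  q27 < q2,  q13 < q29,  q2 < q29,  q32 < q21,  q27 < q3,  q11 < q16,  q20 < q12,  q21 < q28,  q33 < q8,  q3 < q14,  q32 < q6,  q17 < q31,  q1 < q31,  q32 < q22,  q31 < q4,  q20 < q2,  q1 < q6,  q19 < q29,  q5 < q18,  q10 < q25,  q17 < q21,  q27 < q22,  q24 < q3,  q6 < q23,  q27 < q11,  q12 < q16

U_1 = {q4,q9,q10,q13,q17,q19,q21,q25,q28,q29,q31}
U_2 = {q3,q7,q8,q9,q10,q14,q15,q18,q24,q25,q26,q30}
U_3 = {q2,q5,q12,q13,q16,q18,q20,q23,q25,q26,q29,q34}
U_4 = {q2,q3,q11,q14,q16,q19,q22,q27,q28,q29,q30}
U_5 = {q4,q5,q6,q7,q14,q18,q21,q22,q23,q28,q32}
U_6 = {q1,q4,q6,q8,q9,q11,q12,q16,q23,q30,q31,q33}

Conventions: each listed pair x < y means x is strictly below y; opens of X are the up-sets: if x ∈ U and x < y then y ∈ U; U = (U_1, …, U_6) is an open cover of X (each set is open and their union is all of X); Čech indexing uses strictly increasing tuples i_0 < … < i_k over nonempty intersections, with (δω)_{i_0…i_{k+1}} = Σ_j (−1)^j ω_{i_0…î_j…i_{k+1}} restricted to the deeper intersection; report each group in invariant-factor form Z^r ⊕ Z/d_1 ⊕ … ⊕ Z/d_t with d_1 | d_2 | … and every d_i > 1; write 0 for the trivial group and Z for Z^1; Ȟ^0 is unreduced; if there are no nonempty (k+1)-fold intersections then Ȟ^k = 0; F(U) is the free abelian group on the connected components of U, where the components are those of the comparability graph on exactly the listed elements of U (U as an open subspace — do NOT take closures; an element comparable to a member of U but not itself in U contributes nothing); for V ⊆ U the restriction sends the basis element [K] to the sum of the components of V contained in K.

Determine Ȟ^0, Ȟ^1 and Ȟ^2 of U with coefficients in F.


nerve of the cover:
  U12={q9,q10,q25} U13={q13,q25,q29} U14={q19,q28,q29} U15={q4,q21,q28} U16={q4,q9,q31} U23={q18,q25,q26} U24={q3,q14,q30} U25={q7,q14,q18} U26={q8,q9,q30} U34={q2,q16,q29} U35={q5,q18,q23} U36={q12,q16,q23} U45={q14,q22,q28} U46={q11,q16,q30} U56={q4,q6,q23}
  U123={q25} U126={q9} U134={q29} U145={q28} U156={q4} U235={q18} U245={q14} U246={q30} U346={q16} U356={q23}
components per intersection:
  U1: {q4,q9,q10,q13,q17,q19,q21,q25,q28,q29,q31}
  U2: {q3,q7,q8,q9,q10,q14,q15,q18,q24,q25,q26,q30}
  U3: {q2,q5,q12,q13,q16,q18,q20,q23,q25,q26,q29,q34}
  U4: {q2,q3,q11,q14,q16,q19,q22,q27,q28,q29,q30}
  U5: {q4,q5,q6,q7,q14,q18,q21,q22,q23,q28,q32}
  U6: {q1,q4,q6,q8,q9,q11,q12,q16,q23,q30,q31,q33}
  U12: {q9,q10,q25}
  U13: {q13,q25,q29}
  U14: {q19,q28,q29}
  U15: {q4,q21,q28}
  U16: {q4,q9,q31}
  U23: {q18,q25,q26}
  U24: {q3,q14,q30}
  U25: {q7,q14,q18}
  U26: {q8,q9,q30}
  U34: {q2,q16,q29}
  U35: {q5,q18,q23}
  U36: {q12,q16,q23}
  U45: {q14,q22,q28}
  U46: {q11,q16,q30}
  U56: {q4,q6,q23}
  U123: {q25}
  U126: {q9}
  U134: {q29}
  U145: {q28}
  U156: {q4}
  U235: {q18}
  U245: {q14}
  U246: {q30}
  U346: {q16}
  U356: {q23}
C dims 6,15,10; δ0: rk 5, SNF 1^5; δ1: rk 10, SNF 1^9·2
Ȟ^0 = (6 − 5) − 0 = 1, so Ȟ^0 ≅ Z
Ȟ^1 = (15 − 10) − 5 = 0, so Ȟ^1 ≅ 0
Ȟ^2 = (10 − 0) − 10 = 0 plus torsion [2], so Ȟ^2 ≅ Z/2

Ȟ^0 ≅ Z; Ȟ^1 ≅ 0; Ȟ^2 ≅ Z/2


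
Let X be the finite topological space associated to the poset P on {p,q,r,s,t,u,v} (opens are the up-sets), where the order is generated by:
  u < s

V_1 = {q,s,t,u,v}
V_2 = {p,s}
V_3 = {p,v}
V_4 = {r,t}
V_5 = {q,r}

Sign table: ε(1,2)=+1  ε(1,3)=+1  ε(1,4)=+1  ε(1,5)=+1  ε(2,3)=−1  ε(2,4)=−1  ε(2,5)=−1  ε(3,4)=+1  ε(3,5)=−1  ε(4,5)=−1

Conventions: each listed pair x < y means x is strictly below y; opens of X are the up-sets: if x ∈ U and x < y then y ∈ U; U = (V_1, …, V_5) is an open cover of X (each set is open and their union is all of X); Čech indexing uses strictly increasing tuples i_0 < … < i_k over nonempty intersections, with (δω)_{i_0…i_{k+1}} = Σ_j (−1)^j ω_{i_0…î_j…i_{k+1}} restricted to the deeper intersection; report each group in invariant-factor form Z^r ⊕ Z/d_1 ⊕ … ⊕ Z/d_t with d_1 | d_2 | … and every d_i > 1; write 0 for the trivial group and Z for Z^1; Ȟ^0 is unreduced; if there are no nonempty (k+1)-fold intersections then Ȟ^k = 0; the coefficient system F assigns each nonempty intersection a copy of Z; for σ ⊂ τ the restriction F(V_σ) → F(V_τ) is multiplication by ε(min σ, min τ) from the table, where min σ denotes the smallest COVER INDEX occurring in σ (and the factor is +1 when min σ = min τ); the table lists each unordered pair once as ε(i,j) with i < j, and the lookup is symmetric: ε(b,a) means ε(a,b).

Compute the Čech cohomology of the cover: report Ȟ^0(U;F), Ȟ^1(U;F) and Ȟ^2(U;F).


cover nerve:
  V12={s} V13={v} V14={t} V15={q} V23={p} V45={r}
C dims 5,6; δ0: rk 5, SNF 1^4·2
Ȟ^0: (5−5)−0=0 ⇒ 0
Ȟ^1: (6−0)−5=1 plus torsion [2] ⇒ Z ⊕ Z/2
Ȟ^2: (0−0)−0=0 ⇒ 0

Ȟ^0 = 0, Ȟ^1 = Z ⊕ Z/2 and Ȟ^2 = 0


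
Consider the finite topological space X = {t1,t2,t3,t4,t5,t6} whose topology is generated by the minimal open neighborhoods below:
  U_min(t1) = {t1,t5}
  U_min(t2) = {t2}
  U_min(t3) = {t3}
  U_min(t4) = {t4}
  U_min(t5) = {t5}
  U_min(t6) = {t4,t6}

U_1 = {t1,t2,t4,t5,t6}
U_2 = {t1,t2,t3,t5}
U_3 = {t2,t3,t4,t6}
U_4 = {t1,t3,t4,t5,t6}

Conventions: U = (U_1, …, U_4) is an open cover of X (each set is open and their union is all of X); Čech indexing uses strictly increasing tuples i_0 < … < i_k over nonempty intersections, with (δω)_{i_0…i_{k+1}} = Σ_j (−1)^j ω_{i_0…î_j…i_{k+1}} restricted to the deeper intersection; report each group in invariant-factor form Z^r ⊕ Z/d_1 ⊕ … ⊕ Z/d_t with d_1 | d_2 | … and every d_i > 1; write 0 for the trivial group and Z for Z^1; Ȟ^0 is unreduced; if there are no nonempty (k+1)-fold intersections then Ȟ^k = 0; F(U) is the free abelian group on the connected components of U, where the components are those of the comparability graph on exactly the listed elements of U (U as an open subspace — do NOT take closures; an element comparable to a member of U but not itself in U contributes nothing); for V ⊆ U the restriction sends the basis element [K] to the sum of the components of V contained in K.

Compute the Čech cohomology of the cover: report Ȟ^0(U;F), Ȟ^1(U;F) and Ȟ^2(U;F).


intersection data:
  U12={t1,t2,t5} U13={t2,t4,t6} U14={t1,t4,t5,t6} U23={t2,t3} U24={t1,t3,t5} U34={t3,t4,t6}
  U123={t2} U124={t1,t5} U134={t4,t6} U234={t3}
components per intersection:
  U1: {t1,t5} {t2} {t4,t6}
  U2: {t1,t5} {t2} {t3}
  U3: {t2} {t3} {t4,t6}
  U4: {t1,t5} {t3} {t4,t6}
  U12: {t1,t5} {t2}
  U13: {t2} {t4,t6}
  U14: {t1,t5} {t4,t6}
  U23: {t2} {t3}
  U24: {t1,t5} {t3}
  U34: {t3} {t4,t6}
  U123: {t2}
  U124: {t1,t5}
  U134: {t4,t6}
  U234: {t3}
C dims 12,12,4; δ0: rk 8, SNF 1^8; δ1: rk 4, SNF 1^4
Ȟ^0 = (12 − 8) − 0 = 4, so Ȟ^0 ≅ Z^4
Ȟ^1 = (12 − 4) − 8 = 0, so Ȟ^1 ≅ 0
Ȟ^2 = (4 − 0) − 4 = 0, so Ȟ^2 ≅ 0

Ȟ^0(U;F) ≅ Z^4,  Ȟ^1(U;F) ≅ 0,  Ȟ^2(U;F) ≅ 0


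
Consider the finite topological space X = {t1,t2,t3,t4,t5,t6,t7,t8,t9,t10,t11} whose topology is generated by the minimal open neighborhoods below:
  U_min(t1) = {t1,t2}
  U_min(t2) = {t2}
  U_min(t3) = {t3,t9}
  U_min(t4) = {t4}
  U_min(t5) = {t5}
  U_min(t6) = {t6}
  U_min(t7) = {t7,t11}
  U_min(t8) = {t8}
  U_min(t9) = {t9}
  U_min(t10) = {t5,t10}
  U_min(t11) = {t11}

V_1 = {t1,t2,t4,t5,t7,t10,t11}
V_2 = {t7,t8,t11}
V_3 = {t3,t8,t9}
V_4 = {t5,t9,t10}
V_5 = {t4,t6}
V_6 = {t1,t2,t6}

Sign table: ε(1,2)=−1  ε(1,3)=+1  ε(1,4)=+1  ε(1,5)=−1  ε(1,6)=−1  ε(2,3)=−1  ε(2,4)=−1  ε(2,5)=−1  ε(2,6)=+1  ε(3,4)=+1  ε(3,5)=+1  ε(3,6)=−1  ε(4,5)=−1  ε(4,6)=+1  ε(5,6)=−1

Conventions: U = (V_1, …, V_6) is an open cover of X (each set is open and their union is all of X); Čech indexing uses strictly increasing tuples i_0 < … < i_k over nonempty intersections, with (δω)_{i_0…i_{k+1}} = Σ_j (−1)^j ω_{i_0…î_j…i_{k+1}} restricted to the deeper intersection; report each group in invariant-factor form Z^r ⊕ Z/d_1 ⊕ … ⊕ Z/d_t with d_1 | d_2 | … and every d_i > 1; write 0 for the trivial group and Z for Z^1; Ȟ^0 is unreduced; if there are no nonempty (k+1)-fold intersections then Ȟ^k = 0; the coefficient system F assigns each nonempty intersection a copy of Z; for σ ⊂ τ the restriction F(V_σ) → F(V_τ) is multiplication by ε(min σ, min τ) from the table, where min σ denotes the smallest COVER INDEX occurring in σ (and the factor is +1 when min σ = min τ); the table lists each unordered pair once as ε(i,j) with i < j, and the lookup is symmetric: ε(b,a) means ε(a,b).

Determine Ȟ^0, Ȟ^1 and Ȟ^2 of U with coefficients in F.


nonempty overlaps:
  V12={t7,t11} V14={t5,t10} V15={t4} V16={t1,t2} V23={t8} V34={t9} V56={t6}
C dims 6,7; δ0: rk 6, SNF 1^5·2
degree 0: 6−6−0 = 0 → Ȟ^0 ≅ 0
degree 1: 7−0−6 = 1 plus torsion [2] → Ȟ^1 ≅ Z ⊕ Z/2
degree 2: 0−0−0 = 0 → Ȟ^2 ≅ 0

Ȟ^0 = 0,  Ȟ^1 = Z ⊕ Z/2,  Ȟ^2 = 0


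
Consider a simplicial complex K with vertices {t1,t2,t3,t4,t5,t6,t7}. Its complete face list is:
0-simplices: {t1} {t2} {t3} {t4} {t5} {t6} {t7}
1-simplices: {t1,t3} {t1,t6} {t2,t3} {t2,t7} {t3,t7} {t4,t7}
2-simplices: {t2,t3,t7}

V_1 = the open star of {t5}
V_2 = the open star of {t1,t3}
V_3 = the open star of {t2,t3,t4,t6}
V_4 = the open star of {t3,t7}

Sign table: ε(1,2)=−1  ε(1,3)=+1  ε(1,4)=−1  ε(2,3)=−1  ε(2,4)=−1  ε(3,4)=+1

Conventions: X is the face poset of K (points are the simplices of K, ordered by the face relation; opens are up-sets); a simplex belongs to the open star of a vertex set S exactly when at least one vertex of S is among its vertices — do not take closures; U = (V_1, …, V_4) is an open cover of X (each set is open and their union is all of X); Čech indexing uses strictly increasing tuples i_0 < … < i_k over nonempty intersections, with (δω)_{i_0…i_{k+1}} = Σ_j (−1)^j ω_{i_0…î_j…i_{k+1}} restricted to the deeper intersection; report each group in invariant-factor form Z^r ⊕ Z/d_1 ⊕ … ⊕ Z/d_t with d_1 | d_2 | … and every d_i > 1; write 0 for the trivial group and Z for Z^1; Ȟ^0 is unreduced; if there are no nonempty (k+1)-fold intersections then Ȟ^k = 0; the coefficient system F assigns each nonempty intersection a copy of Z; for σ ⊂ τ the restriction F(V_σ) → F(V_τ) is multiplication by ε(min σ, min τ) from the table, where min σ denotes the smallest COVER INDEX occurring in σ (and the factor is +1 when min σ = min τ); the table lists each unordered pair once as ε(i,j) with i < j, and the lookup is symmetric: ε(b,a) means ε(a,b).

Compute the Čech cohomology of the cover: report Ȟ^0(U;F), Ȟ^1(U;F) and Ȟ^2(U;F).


nonempty overlaps:
  V1={{t5}} V2={{t1},{t3},{t1,t3},{t1,t6},{t2,t3},{t3,t7},{t2,t3,t7}} V3={{t2},{t3},{t4},{t6},{t1,t3},{t1,t6},{t2,t3},{t2,t7},{t3,t7},{t4,t7},{t2,t3,t7}} V4={{t3},{t7},{t1,t3},{t2,t3},{t2,t7},{t3,t7},{t4,t7},{t2,t3,t7}}
  V23={{t3},{t1,t3},{t1,t6},{t2,t3},{t3,t7},{t2,t3,t7}} V24={{t3},{t1,t3},{t2,t3},{t3,t7},{t2,t3,t7}} V34={{t3},{t1,t3},{t2,t3},{t2,t7},{t3,t7},{t4,t7},{t2,t3,t7}}
  V234={{t3},{t1,t3},{t2,t3},{t3,t7},{t2,t3,t7}}
C dims 4,3,1; δ0: rk 2, SNF 1^2; δ1: rk 1, SNF 1^1
degree 0: 4−2−0 = 2 → Ȟ^0 ≅ Z^2
degree 1: 3−1−2 = 0 → Ȟ^1 ≅ 0
degree 2: 1−0−1 = 0 → Ȟ^2 ≅ 0

Ȟ^0 ≅ Z^2, Ȟ^1 ≅ 0, Ȟ^2 ≅ 0


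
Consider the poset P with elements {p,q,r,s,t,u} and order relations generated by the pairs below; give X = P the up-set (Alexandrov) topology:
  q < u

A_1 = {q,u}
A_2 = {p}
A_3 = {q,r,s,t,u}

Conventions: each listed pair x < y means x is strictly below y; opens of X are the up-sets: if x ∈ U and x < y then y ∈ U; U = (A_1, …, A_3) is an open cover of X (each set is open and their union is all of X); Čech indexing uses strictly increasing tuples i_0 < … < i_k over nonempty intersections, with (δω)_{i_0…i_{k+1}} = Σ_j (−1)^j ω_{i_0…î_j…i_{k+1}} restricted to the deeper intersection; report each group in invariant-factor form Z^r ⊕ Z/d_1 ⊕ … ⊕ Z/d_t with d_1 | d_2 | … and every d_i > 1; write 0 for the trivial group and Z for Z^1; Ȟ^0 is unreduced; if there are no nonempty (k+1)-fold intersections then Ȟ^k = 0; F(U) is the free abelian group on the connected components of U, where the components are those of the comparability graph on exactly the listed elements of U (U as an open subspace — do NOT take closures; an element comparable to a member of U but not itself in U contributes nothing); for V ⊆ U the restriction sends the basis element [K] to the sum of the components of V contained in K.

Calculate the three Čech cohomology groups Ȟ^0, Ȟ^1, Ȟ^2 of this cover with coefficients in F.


Ȟ^0(U;F) ≅ Z^5, Ȟ^1(U;F) ≅ 0, Ȟ^2(U;F) ≅ 0

intersection data:
  A13={q,u}
components per intersection:
  A1: {q,u}
  A2: {p}
  A3: {q,u} {r} {s} {t}
  A13: {q,u}
C dims 6,1; δ0: rk 1, SNF 1^1
Ȟ^0 = (6 − 1) − 0 = 5, so Ȟ^0 ≅ Z^5
Ȟ^1 = (1 − 0) − 1 = 0, so Ȟ^1 ≅ 0
Ȟ^2 = (0 − 0) − 0 = 0, so Ȟ^2 ≅ 0


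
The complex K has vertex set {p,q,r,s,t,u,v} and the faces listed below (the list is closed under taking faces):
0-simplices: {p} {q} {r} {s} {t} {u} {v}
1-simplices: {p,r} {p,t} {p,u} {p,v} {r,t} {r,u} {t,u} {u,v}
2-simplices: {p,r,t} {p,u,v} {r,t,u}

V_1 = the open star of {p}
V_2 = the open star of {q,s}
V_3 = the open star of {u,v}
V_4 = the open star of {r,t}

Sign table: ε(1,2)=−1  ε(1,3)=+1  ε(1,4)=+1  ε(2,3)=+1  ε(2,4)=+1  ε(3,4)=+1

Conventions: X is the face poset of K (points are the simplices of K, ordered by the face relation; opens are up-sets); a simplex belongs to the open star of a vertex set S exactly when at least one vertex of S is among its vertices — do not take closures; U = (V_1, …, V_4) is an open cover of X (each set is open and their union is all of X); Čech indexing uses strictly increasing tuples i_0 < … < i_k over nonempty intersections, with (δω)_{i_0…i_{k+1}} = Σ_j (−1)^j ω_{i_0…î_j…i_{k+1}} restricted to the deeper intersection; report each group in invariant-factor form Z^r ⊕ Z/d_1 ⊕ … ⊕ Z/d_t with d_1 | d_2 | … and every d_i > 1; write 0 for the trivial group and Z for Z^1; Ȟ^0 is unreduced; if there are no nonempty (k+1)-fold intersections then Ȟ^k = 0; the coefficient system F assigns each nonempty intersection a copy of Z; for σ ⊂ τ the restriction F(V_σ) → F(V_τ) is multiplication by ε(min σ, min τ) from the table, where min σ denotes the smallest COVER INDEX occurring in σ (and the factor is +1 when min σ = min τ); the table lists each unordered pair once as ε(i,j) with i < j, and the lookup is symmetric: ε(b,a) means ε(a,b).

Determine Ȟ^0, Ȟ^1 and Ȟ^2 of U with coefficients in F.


Ȟ^0(U;F) ≅ Z^2,  Ȟ^1(U;F) ≅ Z,  Ȟ^2(U;F) ≅ 0

nerve simplices:
  V1={{p},{p,r},{p,t},{p,u},{p,v},{p,r,t},{p,u,v}} V2={{q},{s}} V3={{u},{v},{p,u},{p,v},{r,u},{t,u},{u,v},{p,u,v},{r,t,u}} V4={{r},{t},{p,r},{p,t},{r,t},{r,u},{t,u},{p,r,t},{r,t,u}}
  V13={{p,u},{p,v},{p,u,v}} V14={{p,r},{p,t},{p,r,t}} V34={{r,u},{t,u},{r,t,u}}
C dims 4,3; δ0: rk 2, SNF 1^2
degree 0: 4−2−0 = 2 → Ȟ^0 ≅ Z^2
degree 1: 3−0−2 = 1 → Ȟ^1 ≅ Z
degree 2: 0−0−0 = 0 → Ȟ^2 ≅ 0


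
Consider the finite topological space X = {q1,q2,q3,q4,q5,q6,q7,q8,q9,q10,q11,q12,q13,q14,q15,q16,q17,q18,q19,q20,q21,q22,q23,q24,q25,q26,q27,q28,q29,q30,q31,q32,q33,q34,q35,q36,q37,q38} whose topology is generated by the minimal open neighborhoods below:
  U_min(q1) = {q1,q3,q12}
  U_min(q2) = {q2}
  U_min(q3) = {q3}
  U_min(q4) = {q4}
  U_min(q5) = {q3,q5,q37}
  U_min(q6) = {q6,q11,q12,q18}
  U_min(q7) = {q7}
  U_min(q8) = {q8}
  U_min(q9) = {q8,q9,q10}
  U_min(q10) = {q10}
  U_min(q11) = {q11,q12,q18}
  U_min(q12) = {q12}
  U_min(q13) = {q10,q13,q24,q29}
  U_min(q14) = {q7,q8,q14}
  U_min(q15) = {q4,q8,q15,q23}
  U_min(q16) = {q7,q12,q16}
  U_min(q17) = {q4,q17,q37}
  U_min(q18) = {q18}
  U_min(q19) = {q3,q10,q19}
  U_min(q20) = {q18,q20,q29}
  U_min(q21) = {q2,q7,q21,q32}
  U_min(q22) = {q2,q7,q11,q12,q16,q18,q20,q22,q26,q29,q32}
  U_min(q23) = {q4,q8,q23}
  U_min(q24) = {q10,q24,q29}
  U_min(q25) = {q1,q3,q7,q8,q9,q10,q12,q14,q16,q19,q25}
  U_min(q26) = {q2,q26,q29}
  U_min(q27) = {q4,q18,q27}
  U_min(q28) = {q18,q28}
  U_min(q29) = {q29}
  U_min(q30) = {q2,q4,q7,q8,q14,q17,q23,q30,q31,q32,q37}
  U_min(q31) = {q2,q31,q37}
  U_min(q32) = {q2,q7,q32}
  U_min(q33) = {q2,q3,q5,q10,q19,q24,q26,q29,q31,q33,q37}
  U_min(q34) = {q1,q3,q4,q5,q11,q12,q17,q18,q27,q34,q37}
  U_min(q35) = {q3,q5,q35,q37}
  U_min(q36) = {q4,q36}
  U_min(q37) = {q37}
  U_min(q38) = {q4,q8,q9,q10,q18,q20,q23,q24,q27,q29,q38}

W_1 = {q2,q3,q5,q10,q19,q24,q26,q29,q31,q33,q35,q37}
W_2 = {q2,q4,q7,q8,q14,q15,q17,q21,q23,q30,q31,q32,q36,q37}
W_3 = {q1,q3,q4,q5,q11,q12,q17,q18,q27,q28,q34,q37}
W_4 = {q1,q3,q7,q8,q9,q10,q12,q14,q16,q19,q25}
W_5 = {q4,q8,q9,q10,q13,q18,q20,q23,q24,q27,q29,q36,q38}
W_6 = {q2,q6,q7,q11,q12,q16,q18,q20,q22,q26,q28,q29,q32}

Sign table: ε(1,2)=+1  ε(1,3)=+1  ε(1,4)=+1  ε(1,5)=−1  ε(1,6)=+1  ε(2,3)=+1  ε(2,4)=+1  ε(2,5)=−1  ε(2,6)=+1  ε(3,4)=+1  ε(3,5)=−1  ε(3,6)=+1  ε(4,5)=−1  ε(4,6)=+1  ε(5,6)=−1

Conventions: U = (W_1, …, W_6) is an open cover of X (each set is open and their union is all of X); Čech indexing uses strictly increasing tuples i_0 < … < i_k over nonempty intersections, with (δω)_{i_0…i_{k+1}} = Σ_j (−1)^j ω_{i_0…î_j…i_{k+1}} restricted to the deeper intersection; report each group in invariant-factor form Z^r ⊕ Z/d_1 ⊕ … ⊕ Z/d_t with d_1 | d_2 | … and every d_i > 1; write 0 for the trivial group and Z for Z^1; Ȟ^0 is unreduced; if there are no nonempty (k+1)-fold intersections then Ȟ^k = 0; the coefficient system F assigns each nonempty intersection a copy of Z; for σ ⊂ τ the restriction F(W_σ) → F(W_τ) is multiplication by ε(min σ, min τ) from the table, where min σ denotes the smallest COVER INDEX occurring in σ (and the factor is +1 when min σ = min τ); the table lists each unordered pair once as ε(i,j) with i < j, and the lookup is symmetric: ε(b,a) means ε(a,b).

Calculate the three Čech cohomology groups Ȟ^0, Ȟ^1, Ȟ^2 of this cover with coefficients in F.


Ȟ^0(U;F) ≅ Z, Ȟ^1(U;F) ≅ 0 and Ȟ^2(U;F) ≅ Z/2

nonempty intersections:
  W12={q2,q31,q37} W13={q3,q5,q37} W14={q3,q10,q19} W15={q10,q24,q29} W16={q2,q26,q29} W23={q4,q17,q37} W24={q7,q8,q14} W25={q4,q8,q23,q36} W26={q2,q7,q32} W34={q1,q3,q12} W35={q4,q18,q27} W36={q11,q12,q18,q28} W45={q8,q9,q10} W46={q7,q12,q16} W56={q18,q20,q29}
  W123={q37} W126={q2} W134={q3} W145={q10} W156={q29} W235={q4} W245={q8} W246={q7} W346={q12} W356={q18}
C dims 6,15,10; δ0: rk 5, SNF 1^5; δ1: rk 10, SNF 1^9·2
Ȟ^0: (6−5)−0=1 ⇒ Z
Ȟ^1: (15−10)−5=0 ⇒ 0
Ȟ^2: (10−0)−10=0 plus torsion [2] ⇒ Z/2
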